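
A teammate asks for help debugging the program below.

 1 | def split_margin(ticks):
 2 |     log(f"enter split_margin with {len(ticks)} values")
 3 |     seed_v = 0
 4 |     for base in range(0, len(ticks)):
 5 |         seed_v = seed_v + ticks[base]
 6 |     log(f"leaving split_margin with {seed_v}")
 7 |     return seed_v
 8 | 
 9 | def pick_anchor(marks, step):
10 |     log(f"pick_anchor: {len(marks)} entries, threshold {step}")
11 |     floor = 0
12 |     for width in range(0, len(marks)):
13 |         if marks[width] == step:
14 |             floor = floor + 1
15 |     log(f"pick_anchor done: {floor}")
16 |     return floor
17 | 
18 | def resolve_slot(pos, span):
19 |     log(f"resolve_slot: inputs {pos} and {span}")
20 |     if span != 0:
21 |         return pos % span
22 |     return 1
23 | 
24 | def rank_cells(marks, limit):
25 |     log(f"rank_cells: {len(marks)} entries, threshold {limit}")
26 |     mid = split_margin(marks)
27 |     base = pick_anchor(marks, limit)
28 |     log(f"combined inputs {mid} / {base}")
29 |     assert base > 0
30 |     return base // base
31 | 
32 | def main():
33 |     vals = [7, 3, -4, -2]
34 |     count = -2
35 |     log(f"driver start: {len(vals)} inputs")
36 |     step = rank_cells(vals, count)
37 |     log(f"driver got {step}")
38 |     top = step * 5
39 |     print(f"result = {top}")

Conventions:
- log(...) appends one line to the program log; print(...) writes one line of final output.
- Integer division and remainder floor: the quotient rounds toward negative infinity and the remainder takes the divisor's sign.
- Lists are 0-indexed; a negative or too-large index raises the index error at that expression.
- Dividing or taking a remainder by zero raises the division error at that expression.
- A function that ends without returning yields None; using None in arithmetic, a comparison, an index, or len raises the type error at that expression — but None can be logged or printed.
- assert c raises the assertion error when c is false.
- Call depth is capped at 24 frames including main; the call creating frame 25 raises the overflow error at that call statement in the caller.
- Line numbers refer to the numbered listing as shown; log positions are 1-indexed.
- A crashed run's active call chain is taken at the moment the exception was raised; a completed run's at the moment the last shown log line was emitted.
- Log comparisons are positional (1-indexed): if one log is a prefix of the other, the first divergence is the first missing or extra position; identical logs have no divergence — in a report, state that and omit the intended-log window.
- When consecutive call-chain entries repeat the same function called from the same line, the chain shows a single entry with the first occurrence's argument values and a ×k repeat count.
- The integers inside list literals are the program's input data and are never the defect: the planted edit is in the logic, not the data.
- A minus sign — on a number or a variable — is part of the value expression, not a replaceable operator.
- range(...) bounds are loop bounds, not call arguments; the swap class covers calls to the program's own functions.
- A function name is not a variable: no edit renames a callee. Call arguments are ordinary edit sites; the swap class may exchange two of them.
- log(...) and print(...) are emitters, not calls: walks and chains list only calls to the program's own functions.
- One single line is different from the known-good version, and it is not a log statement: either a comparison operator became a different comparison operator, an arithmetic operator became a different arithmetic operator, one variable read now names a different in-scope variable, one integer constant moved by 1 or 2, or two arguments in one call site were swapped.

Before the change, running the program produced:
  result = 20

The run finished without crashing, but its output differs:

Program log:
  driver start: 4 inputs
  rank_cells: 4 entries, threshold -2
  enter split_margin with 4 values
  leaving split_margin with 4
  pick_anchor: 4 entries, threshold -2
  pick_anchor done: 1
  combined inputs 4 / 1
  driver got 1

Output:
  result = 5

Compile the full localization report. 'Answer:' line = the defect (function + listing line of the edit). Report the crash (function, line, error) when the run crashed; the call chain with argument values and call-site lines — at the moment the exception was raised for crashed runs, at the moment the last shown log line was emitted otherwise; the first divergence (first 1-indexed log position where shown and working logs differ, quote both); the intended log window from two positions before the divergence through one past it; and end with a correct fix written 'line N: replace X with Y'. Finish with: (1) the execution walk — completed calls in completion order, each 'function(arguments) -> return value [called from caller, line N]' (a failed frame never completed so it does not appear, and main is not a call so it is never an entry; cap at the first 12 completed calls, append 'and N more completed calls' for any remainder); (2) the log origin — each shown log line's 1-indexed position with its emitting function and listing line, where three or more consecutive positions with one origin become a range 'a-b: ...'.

Answer: the defect is in rank_cells at line 30.
Core observation: Log line 8 is where behavior first shows: 'driver got 1' appears instead of 'driver got 4'.
Call chain: main.
First divergence: at position 8 the run shows 'driver got 1' where the working version logs 'driver got 4'.
Intended log window:
  6: pick_anchor done: 1
  7: combined inputs 4 / 1
  8: driver got 4
Execution walk:
  split_margin([7, 3, -4, -2]) -> 4  [called from rank_cells, line 26]
  pick_anchor([7, 3, -4, -2], -2) -> 1  [called from rank_cells, line 27]
  rank_cells([7, 3, -4, -2], -2) -> 1  [called from main, line 36]
Origin of each log line:
  1: emitted by main (line 35)
  2: emitted by rank_cells (line 25)
  3: emitted by split_margin (line 2)
  4: emitted by split_margin (line 6)
  5: emitted by pick_anchor (line 10)
  6: emitted by pick_anchor (line 15)
  7: emitted by rank_cells (line 28)
  8: emitted by main (line 37)
A correct fix: line 30: replace `base // base` with `mid // base`.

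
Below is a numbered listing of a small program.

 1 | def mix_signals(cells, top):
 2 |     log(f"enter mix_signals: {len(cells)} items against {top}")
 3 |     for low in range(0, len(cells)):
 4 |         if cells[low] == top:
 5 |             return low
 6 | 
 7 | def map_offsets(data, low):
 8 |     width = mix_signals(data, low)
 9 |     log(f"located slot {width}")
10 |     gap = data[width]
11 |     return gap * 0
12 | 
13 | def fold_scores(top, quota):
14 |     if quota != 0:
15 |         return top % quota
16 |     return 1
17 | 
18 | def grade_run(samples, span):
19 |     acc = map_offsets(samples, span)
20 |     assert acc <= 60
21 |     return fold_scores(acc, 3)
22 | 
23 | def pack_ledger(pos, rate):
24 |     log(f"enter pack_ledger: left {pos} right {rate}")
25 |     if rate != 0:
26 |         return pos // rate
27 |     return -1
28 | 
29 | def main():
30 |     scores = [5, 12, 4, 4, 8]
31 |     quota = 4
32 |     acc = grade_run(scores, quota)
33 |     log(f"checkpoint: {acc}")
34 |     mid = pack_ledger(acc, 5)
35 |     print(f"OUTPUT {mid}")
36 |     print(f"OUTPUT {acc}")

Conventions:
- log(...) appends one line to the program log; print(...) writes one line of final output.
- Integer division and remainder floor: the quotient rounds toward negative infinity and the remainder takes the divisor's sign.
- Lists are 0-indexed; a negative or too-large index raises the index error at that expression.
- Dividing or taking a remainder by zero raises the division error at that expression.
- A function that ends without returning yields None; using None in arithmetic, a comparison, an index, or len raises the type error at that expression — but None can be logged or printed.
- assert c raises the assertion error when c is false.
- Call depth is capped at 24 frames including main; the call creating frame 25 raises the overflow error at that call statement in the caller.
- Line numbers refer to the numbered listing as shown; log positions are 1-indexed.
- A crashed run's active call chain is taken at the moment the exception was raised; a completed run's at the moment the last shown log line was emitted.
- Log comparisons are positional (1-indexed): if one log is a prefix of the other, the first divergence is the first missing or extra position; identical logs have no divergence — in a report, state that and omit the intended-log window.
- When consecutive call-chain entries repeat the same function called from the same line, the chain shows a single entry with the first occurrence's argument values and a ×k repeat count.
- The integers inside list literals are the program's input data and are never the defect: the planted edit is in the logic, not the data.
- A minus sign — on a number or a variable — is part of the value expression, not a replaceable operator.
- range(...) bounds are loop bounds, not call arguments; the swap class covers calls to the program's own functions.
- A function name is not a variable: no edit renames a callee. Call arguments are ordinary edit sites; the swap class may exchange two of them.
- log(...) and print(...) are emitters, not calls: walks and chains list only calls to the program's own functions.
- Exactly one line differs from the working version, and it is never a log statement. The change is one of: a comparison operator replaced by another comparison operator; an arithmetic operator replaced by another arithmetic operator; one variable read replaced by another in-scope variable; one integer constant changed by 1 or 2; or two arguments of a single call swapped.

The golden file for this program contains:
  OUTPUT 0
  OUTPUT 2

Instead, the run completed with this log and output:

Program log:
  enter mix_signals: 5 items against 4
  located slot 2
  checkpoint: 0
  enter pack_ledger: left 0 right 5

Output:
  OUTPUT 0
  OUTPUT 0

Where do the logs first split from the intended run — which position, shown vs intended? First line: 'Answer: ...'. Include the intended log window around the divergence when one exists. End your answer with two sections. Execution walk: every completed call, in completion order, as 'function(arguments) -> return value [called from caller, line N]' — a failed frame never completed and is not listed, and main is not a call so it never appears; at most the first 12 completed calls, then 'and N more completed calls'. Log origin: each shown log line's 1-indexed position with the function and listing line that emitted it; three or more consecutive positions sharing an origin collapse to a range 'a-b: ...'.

Answer: position 3; shown 'checkpoint: 0' vs intended 'checkpoint: 2'.
Intended log window:
  1: enter mix_signals: 5 items against 4
  2: located slot 2
  3: checkpoint: 2
  4: enter pack_ledger: left 2 right 5
Execution walk:
  mix_signals([5, 12, 4, 4, 8], 4) -> 2  [called from map_offsets, line 8]
  map_offsets([5, 12, 4, 4, 8], 4) -> 0  [called from grade_run, line 19]
  fold_scores(0, 3) -> 0  [called from grade_run, line 21]
  grade_run([5, 12, 4, 4, 8], 4) -> 0  [called from main, line 32]
  pack_ledger(0, 5) -> 0  [called from main, line 34]
Log line origins:
  1: emitted by mix_signals (line 2)
  2: emitted by map_offsets (line 9)
  3: emitted by main (line 33)
  4: emitted by pack_ledger (line 24)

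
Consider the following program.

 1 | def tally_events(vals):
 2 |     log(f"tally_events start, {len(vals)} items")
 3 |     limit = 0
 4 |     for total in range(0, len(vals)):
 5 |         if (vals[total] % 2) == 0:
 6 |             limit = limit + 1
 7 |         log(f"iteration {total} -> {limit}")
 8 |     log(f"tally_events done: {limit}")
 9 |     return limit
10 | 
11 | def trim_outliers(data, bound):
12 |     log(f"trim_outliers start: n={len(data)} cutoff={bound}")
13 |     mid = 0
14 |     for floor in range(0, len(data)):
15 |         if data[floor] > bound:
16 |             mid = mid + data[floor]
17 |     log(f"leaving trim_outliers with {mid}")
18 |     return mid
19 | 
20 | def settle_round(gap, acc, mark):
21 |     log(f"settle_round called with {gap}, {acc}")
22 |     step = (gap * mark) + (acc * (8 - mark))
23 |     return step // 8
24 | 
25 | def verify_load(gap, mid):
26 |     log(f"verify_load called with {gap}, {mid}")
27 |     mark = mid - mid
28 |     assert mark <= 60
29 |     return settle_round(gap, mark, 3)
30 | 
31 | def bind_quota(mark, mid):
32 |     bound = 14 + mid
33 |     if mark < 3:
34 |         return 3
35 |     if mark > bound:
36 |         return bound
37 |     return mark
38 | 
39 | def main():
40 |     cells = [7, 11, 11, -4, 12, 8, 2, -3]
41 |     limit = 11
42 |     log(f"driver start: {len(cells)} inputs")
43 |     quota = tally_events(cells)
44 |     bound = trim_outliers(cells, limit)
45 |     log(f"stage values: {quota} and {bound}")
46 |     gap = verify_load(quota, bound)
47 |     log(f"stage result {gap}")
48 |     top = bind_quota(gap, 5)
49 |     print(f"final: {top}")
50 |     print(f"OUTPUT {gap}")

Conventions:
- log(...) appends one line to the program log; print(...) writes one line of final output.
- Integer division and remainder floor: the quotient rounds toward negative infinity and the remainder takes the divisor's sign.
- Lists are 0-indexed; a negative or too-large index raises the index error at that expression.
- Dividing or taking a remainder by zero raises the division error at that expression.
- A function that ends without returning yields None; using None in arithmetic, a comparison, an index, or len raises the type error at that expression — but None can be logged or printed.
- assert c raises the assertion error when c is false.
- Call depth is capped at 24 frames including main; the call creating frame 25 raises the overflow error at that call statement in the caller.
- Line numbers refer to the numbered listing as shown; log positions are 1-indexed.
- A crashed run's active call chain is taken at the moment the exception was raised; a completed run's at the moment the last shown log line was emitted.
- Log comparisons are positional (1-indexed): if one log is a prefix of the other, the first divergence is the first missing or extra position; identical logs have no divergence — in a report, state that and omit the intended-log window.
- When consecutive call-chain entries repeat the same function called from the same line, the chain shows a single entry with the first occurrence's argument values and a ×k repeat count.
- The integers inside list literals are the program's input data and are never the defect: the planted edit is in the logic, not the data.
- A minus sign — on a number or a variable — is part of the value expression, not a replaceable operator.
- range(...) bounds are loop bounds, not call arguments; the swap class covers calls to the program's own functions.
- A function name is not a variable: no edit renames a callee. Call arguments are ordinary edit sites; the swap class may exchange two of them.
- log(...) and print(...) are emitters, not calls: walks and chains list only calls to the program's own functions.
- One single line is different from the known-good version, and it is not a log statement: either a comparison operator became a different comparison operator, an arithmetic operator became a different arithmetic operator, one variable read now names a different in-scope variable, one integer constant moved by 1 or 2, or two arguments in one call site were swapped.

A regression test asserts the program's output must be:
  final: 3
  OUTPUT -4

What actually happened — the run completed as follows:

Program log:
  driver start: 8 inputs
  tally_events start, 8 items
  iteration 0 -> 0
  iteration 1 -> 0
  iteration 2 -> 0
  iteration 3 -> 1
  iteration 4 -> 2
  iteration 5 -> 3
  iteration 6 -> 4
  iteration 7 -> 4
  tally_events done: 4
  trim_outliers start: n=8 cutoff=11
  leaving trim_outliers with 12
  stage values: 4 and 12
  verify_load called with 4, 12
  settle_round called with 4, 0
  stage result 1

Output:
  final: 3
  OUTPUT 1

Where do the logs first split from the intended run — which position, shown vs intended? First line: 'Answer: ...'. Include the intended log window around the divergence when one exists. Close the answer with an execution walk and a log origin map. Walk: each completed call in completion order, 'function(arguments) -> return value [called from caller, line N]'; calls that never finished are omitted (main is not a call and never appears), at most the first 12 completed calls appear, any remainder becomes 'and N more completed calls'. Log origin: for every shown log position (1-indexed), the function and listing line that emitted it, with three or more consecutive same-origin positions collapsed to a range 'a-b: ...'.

Answer: position 16; shown 'settle_round called with 4, 0' vs intended 'settle_round called with 4, -8'.
Intended log window:
  14: stage values: 4 and 12
  15: verify_load called with 4, 12
  16: settle_round called with 4, -8
  17: stage result -4
Execution walk:
  tally_events([7, 11, 11, -4, 12, 8, 2, -3]) -> 4  [called from main, line 43]
  trim_outliers([7, 11, 11, -4, 12, 8, 2, -3], 11) -> 12  [called from main, line 44]
  settle_round(4, 0, 3) -> 1  [called from verify_load, line 29]
  verify_load(4, 12) -> 1  [called from main, line 46]
  bind_quota(1, 5) -> 3  [called from main, line 48]
Origin of each log line:
  1: logged in main at line 42
  2: logged in tally_events at line 2
  3-10: logged in tally_events at line 7
  11: logged in tally_events at line 8
  12: logged in trim_outliers at line 12
  13: logged in trim_outliers at line 17
  14: logged in main at line 45
  15: logged in verify_load at line 26
  16: logged in settle_round at line 21
  17: logged in main at line 47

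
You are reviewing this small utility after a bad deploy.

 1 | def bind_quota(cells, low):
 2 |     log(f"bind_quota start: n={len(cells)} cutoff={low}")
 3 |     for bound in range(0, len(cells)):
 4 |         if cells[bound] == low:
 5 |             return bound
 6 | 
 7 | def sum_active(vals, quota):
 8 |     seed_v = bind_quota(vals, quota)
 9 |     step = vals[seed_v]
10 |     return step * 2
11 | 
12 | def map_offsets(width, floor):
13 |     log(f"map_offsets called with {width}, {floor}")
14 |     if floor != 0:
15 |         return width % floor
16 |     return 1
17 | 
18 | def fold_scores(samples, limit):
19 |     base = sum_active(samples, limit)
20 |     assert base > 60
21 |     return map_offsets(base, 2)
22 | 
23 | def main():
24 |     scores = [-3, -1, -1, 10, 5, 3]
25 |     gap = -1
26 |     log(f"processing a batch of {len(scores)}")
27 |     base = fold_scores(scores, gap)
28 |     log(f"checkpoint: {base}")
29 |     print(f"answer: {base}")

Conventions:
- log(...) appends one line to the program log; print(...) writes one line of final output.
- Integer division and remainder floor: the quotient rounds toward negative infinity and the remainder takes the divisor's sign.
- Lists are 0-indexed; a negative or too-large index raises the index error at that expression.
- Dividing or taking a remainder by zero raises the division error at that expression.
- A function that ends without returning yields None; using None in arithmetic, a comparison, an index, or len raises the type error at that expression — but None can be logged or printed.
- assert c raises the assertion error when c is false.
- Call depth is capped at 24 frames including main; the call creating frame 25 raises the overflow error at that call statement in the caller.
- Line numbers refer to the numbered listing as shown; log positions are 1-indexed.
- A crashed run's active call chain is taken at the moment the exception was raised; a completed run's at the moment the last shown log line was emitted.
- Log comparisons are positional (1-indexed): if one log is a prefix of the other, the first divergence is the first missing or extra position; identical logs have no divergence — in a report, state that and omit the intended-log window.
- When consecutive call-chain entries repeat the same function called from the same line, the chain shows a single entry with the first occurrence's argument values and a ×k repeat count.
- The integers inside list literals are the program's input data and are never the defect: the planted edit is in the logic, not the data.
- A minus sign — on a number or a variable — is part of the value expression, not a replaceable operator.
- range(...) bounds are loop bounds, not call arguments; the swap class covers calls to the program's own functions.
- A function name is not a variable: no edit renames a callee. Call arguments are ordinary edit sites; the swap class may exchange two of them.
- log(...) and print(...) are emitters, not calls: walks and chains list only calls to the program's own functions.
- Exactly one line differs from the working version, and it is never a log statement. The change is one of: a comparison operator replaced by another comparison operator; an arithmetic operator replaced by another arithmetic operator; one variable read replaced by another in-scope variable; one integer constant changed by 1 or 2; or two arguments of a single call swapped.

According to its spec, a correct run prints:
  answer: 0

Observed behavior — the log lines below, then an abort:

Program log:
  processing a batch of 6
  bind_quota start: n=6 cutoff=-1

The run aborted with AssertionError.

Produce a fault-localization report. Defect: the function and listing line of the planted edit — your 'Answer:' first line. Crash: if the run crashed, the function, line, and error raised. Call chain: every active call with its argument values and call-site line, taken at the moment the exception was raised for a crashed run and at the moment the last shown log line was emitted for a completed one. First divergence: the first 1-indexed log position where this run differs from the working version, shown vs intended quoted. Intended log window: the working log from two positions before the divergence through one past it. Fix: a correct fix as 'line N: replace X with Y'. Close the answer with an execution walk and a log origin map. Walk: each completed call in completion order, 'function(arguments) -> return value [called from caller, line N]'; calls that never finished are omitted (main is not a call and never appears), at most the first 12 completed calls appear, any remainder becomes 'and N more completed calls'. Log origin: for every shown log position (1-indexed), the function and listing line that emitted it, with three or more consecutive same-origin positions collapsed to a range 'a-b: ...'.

Answer: the defect is in fold_scores at line 20.
Core observation: The faulty run's log stops after 2 lines; the working version's next line would be 'map_offsets called with -2, 2'.
Crash: fold_scores, line 20, AssertionError.
Call chain: main -> fold_scores([-3, -1, -1, 10, 5, 3], -1) (called at line 27).
First divergence: position 3 — the faulty run's log ends after 2 lines; the working version continues with 'map_offsets called with -2, 2'.
Intended log window:
  1: processing a batch of 6
  2: bind_quota start: n=6 cutoff=-1
  3: map_offsets called with -2, 2
  4: checkpoint: 0
Execution walk:
  bind_quota([-3, -1, -1, 10, 5, 3], -1) -> 1  [called from sum_active, line 8]
  sum_active([-3, -1, -1, 10, 5, 3], -1) -> -2  [called from fold_scores, line 19]
Log origin:
  1 — main, line 26
  2 — bind_quota, line 2
A correct fix: line 20: replace `>` with `<=`.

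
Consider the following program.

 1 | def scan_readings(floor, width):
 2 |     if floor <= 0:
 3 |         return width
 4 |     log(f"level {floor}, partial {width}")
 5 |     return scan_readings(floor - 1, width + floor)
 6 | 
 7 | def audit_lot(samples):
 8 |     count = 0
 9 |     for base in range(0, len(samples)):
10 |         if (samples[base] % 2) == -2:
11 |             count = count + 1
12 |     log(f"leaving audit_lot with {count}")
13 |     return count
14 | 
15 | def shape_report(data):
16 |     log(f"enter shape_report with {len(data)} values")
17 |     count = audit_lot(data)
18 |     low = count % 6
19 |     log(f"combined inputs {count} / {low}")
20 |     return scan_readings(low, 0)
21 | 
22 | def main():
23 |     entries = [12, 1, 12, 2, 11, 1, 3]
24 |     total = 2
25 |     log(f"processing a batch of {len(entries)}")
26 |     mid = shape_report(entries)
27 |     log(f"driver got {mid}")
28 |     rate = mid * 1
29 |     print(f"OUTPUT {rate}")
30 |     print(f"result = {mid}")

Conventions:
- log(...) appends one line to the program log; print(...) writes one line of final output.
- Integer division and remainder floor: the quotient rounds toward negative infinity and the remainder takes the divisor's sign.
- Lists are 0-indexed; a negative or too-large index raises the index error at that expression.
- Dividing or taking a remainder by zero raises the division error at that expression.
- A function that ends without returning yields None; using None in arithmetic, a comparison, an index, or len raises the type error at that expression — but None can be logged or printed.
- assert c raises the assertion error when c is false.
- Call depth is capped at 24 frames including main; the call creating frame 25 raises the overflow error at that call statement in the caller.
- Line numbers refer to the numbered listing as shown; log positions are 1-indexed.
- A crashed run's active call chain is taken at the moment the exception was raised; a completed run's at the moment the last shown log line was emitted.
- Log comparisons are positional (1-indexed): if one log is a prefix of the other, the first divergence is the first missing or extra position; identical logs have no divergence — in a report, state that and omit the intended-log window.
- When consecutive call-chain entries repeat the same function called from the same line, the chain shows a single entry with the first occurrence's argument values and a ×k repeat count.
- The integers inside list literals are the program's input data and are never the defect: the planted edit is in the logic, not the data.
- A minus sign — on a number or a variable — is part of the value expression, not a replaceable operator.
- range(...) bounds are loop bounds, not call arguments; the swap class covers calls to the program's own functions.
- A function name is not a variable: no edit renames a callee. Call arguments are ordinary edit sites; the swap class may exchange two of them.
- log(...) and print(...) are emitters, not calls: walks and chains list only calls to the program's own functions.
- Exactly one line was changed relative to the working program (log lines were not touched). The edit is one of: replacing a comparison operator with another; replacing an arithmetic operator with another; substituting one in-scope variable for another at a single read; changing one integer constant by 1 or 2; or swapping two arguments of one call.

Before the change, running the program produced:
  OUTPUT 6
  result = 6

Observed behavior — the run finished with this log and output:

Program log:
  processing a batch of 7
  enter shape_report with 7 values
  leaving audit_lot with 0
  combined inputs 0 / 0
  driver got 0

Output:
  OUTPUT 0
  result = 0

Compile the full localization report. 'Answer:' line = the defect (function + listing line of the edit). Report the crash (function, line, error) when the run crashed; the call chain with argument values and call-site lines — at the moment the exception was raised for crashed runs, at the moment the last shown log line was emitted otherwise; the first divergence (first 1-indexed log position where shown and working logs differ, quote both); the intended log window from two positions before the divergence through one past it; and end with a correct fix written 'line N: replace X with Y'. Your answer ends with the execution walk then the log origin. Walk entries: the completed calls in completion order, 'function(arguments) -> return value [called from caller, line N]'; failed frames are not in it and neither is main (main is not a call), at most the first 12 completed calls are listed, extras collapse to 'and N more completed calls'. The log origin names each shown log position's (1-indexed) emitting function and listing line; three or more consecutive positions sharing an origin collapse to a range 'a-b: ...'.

Answer: the defect is in audit_lot at line 10.
Key observation: At log position 3 the runs split — shown 'leaving audit_lot with 0', but the working version logs 'leaving audit_lot with 3'.
Call chain: main.
First divergence: at position 3 the run shows 'leaving audit_lot with 0' where the working version logs 'leaving audit_lot with 3'.
Intended log window:
  1: processing a batch of 7
  2: enter shape_report with 7 values
  3: leaving audit_lot with 3
  4: combined inputs 3 / 3
Execution walk:
  audit_lot([12, 1, 12, 2, 11, 1, 3]) -> 0  [called from shape_report, line 17]
  scan_readings(0, 0) -> 0  [called from shape_report, line 20]
  shape_report([12, 1, 12, 2, 11, 1, 3]) -> 0  [called from main, line 26]
Log origins:
  1: emitted by main (line 25)
  2: emitted by shape_report (line 16)
  3: emitted by audit_lot (line 12)
  4: emitted by shape_report (line 19)
  5: emitted by main (line 27)
A correct fix: line 10: replace `-2` with `0`.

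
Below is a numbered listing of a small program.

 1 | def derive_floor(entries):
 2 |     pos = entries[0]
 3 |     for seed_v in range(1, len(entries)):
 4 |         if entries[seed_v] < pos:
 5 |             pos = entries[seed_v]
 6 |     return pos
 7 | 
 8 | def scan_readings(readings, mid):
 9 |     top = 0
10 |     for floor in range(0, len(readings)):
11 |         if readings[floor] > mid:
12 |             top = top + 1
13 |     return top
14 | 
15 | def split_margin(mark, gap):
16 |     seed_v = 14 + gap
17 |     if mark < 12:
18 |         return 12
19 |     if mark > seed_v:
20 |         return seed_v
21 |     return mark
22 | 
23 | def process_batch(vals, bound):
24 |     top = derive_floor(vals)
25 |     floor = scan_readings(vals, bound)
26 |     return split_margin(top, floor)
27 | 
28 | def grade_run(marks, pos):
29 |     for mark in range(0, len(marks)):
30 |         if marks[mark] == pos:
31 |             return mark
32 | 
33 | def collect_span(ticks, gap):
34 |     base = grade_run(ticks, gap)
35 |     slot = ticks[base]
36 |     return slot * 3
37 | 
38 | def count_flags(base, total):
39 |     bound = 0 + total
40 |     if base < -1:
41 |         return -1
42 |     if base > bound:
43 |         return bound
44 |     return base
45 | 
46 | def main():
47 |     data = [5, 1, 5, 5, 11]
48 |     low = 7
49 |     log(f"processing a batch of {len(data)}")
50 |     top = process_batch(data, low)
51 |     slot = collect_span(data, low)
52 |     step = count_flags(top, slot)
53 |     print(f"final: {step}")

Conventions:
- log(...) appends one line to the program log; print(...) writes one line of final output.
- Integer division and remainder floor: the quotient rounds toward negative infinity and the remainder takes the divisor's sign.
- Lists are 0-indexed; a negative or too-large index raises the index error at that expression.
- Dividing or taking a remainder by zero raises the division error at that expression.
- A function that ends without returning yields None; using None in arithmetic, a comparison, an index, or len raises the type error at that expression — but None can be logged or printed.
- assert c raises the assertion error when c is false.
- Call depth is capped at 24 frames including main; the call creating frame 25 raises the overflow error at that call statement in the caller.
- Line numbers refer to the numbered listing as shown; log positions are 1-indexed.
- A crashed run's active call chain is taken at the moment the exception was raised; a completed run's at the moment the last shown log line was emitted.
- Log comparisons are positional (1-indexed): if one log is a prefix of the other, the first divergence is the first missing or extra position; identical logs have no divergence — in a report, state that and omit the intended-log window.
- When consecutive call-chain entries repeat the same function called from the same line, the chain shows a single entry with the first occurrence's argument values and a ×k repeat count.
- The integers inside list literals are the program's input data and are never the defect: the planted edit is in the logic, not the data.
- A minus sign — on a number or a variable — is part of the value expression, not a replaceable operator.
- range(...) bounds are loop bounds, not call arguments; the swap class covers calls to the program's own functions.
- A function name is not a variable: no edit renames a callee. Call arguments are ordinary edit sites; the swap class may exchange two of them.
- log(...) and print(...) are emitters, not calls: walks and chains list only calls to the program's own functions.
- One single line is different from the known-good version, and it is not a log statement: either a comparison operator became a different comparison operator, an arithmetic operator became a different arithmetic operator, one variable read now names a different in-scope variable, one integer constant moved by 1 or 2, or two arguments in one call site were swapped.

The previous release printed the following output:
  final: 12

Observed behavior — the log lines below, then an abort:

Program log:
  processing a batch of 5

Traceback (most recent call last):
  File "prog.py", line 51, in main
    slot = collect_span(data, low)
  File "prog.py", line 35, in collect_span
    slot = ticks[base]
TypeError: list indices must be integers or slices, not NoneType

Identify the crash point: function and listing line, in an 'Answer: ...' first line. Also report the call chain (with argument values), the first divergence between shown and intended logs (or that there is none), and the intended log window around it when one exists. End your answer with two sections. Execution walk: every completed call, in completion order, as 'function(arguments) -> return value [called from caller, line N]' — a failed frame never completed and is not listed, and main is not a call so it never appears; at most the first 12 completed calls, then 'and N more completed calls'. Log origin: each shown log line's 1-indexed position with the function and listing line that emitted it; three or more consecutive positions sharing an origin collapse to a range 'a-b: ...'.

Answer: the error was raised in collect_span, line 35.
The tell: The logs agree in full; the defect surfaces as the crash itself.
Call chain: main -> collect_span([5, 1, 5, 5, 11], 7) (called at line 51).
First divergence: none; the two logs match at every position.
Execution walk:
  derive_floor([5, 1, 5, 5, 11]) -> 1  [called from process_batch, line 24]
  scan_readings([5, 1, 5, 5, 11], 7) -> 1  [called from process_batch, line 25]
  split_margin(1, 1) -> 12  [called from process_batch, line 26]
  process_batch([5, 1, 5, 5, 11], 7) -> 12  [called from main, line 50]
  grade_run([5, 1, 5, 5, 11], 7) -> None  [called from collect_span, line 34]
Log origins:
  1: emitted by main (line 49)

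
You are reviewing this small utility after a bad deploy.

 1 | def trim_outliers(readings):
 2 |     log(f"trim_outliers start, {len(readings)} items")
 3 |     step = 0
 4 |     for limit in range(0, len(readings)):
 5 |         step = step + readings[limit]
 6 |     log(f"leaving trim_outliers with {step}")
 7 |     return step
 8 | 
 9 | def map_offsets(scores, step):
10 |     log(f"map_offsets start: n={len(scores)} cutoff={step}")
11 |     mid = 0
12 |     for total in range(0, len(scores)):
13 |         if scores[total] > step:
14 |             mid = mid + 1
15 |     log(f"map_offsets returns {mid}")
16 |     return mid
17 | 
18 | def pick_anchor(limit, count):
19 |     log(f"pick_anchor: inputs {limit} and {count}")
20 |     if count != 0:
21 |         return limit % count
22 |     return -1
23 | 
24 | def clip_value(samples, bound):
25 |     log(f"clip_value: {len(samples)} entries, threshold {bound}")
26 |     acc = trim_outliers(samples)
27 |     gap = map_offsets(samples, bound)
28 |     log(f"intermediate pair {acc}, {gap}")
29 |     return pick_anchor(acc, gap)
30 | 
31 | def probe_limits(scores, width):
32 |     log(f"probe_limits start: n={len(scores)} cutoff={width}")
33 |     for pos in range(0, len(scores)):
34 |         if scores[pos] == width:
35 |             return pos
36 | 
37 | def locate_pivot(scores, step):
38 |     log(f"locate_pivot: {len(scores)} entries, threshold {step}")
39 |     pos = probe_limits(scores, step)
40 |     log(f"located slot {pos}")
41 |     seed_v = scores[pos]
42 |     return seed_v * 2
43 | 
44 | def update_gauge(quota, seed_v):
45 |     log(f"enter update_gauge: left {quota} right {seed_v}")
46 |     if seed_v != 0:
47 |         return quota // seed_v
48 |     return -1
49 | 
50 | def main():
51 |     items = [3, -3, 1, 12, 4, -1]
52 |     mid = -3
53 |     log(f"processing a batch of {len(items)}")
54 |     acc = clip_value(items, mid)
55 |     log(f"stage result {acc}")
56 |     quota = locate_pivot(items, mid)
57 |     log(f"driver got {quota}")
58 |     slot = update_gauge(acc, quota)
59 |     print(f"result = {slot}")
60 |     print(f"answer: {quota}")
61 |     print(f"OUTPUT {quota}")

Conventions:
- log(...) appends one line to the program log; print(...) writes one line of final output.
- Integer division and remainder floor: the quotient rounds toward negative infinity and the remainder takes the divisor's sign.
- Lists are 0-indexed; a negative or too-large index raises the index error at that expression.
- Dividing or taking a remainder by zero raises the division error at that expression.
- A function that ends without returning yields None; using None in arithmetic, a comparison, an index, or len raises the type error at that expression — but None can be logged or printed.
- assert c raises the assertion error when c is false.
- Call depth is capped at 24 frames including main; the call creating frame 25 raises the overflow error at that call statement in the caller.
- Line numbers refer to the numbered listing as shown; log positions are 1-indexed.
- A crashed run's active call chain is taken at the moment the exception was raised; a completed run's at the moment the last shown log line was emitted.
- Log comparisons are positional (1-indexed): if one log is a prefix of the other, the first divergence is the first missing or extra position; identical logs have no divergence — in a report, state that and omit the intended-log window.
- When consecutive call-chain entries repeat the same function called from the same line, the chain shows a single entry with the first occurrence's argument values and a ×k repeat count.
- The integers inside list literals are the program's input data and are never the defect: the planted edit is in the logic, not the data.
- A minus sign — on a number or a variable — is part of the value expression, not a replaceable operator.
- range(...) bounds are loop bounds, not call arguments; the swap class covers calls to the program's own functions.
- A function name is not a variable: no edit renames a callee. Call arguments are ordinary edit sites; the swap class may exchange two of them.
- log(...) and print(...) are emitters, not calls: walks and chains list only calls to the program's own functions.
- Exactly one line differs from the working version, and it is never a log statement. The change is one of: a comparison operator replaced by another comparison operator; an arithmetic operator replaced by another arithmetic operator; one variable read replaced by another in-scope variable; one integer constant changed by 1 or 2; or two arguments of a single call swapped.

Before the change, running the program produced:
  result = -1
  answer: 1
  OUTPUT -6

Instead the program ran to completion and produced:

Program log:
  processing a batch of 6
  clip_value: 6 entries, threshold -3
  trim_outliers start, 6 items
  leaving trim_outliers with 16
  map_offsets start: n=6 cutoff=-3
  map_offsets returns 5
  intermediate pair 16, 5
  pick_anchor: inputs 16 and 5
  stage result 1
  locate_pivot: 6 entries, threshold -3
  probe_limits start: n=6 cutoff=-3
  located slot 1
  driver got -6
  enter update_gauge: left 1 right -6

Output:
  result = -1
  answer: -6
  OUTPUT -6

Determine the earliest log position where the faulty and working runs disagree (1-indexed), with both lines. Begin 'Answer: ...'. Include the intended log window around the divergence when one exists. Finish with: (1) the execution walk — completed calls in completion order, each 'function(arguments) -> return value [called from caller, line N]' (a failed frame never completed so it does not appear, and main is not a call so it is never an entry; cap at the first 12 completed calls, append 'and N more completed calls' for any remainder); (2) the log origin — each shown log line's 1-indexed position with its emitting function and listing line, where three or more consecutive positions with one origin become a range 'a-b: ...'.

Answer: none; the two logs match at every position.
Execution walk:
  trim_outliers([3, -3, 1, 12, 4, -1]) -> 16  [called from clip_value, line 26]
  map_offsets([3, -3, 1, 12, 4, -1], -3) -> 5  [called from clip_value, line 27]
  pick_anchor(16, 5) -> 1  [called from clip_value, line 29]
  clip_value([3, -3, 1, 12, 4, -1], -3) -> 1  [called from main, line 54]
  probe_limits([3, -3, 1, 12, 4, -1], -3) -> 1  [called from locate_pivot, line 39]
  locate_pivot([3, -3, 1, 12, 4, -1], -3) -> -6  [called from main, line 56]
  update_gauge(1, -6) -> -1  [called from main, line 58]
Log origins:
  1: emitted by main (line 53)
  2: emitted by clip_value (line 25)
  3: emitted by trim_outliers (line 2)
  4: emitted by trim_outliers (line 6)
  5: emitted by map_offsets (line 10)
  6: emitted by map_offsets (line 15)
  7: emitted by clip_value (line 28)
  8: emitted by pick_anchor (line 19)
  9: emitted by main (line 55)
  10: emitted by locate_pivot (line 38)
  11: emitted by probe_limits (line 32)
  12: emitted by locate_pivot (line 40)
  13: emitted by main (line 57)
  14: emitted by update_gauge (line 45)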